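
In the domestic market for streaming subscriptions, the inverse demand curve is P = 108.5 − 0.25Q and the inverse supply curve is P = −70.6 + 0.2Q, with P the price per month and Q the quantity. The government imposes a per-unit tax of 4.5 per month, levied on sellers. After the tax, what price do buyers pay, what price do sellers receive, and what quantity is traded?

Rewrite in direct form: Qd = 434 − 4P and Qs = 5P + 353.
Without the tax, 434 − 4P = 5P + 353 gives 9P = 81, so P* = 9 and Q* = 398.
With the tax collected from sellers, supply shifts: Qs = 5(P − 4.5) + 353.
New equilibrium: buyers pay 11.5, sellers receive 7, Q = 388. (Wedge: Pb − Ps = 4.5.)
The less price-elastic side of the market bears the larger share of a per-unit tax.

Buyers pay 11.5; sellers receive 7; quantity = 388.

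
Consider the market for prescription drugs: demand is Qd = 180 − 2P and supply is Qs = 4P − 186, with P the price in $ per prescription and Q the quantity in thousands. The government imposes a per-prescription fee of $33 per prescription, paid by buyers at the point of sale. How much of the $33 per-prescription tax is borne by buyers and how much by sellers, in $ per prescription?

Before the tax: set 180 − 2P = 4P − 186 → P* = $61, Q* = 58.
With the tax collected from buyers, demand (in seller-price terms) shifts: Qd = 180 − 2(P + 33).
New equilibrium: buyers pay $83, sellers receive $50, Q = 14. (Wedge: Pb − Ps = 33.)
Burden on buyers: $22; on sellers: $11. (They sum to $33.)
The less price-elastic side of the market bears the larger share of a per-unit tax.

Buyers bear $22 per prescription; sellers bear $11 per prescription.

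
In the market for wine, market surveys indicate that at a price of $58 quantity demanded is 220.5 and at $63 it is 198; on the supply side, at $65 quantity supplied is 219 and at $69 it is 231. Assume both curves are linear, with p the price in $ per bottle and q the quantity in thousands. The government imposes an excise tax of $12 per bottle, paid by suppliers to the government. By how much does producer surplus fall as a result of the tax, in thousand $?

Producer surplus falls by $1412.64 thousand.

Demand slope: (198 − 220.5)/(63 − 58) = -4.5, so qd = 481.5 − 4.5p.
Supply slope: (231 − 219)/(69 − 65) = 3, so qs = 3p + 24.
Before the tax: set 481.5 − 4.5p = 3p + 24 → p* = $61, q* = 207.
With the tax collected from suppliers, supply shifts: qs = 3(p − 12) + 24.
New equilibrium: buyers pay $65.8, suppliers receive $53.8, q = 185.4. (Wedge: pb − ps = 12.)
ΔPS is the trapezoid between Q = 185.4 and Q = 207 of height $7.2: ½ · (207 + 185.4) · 7.2 = $1412.64.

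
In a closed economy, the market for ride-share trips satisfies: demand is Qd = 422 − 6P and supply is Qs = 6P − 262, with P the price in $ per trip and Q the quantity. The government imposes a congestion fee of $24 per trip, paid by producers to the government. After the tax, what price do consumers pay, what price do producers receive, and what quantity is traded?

Without the tax, 422 − 6P = 6P − 262 gives 12P = 684, so P* = $57 and Q* = 80.
With the tax collected from producers, supply shifts: Qs = 6(P − 24) − 262.
Solving gives Q = 8 with consumers paying $69 and producers receiving $45 (the $24 wedge).
The less price-elastic side of the market bears the larger share of a per-unit tax.

Consumers pay $69; producers receive $45; quantity = 8.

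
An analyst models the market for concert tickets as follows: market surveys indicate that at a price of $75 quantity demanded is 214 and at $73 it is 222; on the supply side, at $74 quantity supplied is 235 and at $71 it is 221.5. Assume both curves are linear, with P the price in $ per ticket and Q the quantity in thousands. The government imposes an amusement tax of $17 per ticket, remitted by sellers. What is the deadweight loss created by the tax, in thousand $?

Deadweight loss = $306 thousand.

Demand slope: (222 − 214)/(73 − 75) = -4, so Qd = 514 − 4P.
Supply slope: (221.5 − 235)/(71 − 74) = 4.5, so Qs = 4.5P − 98.
Without the tax, 514 − 4P = 4.5P − 98 gives 8.5P = 612, so P* = $72 and Q* = 226.
With the tax collected from sellers, supply shifts: Qs = 4.5(P − 17) − 98.
Solving gives Q = 190 with buyers paying $81 and sellers receiving $64 (the $17 wedge).
Quantity falls by |ΔQ| = |226 − 190| = 36.
DWL = ½ · t · |ΔQ| = ½ · 17 · 36 = $306.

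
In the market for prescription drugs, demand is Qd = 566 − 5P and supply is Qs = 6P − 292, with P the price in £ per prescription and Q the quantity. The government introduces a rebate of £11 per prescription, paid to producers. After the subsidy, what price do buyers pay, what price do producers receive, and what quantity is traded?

Buyers pay £72; producers receive £83; quantity = 206.

Without the subsidy, 566 − 5P = 6P − 292 gives 11P = 858, so P* = £78 and Q* = 176.
With a per-unit subsidy paid to producers, each receives P + 11 per unit sold, so supply becomes Qs = 6(P + 11) − 292.
New equilibrium: buyers pay £72, producers receive £83, Q = 206. (Wedge: Pb − Ps = −11.)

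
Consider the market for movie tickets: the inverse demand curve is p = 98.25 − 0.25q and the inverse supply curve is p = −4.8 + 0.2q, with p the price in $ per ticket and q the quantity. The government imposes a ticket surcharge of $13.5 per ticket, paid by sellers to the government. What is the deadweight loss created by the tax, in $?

Inverting to q(p) form: qd = 393 − 4p; qs = 5p + 24.
Without the tax, 393 − 4p = 5p + 24 gives 9p = 369, so p* = $41 and q* = 229.
With the tax collected from sellers, supply shifts: qs = 5(p − 13.5) + 24.
New equilibrium: consumers pay $48.5, sellers receive $35, q = 199. (Wedge: pb − ps = 13.5.)
Quantity falls by |ΔQ| = |229 − 199| = 30.
DWL = ½ · t · |ΔQ| = ½ · 13.5 · 30 = $202.5.

Deadweight loss = $202.5.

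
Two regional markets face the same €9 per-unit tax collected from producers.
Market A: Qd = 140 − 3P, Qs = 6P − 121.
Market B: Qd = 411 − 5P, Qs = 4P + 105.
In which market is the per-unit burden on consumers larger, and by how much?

Market A: pre-tax P* = €29, Q* = 53; post-tax Q = 35; per-unit burden on consumers = €6.
Market B: pre-tax P* = €34, Q* = 241; post-tax Q = 221; per-unit burden on consumers = €4.
Difference: €6 vs €4 → market A is larger by €2.

Market A, by €2.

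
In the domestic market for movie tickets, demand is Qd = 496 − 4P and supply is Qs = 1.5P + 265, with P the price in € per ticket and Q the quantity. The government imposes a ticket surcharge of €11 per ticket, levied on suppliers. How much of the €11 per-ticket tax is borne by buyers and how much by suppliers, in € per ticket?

Buyers bear €3 per ticket; suppliers bear €8 per ticket.

Without the tax, 496 − 4P = 1.5P + 265 gives 5.5P = 231, so P* = €42 and Q* = 328.
With the tax collected from suppliers, supply shifts: Qs = 1.5(P − 11) + 265.
New equilibrium: buyers pay €45, suppliers receive €34, Q = 316. (Wedge: Pb − Ps = 11.)
Burden on buyers: €3; on suppliers: €8. (They sum to €11.)
The less price-elastic side of the market bears the larger share of a per-unit tax.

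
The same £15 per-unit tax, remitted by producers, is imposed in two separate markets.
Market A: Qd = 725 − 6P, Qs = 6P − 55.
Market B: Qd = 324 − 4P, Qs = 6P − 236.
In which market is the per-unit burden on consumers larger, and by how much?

Market B, by £1.5.

Market A: pre-tax P* = £65, Q* = 335; post-tax Q = 290; per-unit burden on consumers = £7.5.
Market B: pre-tax P* = £56, Q* = 100; post-tax Q = 64; per-unit burden on consumers = £9.
Difference: £7.5 vs £9 → market B is larger by £1.5.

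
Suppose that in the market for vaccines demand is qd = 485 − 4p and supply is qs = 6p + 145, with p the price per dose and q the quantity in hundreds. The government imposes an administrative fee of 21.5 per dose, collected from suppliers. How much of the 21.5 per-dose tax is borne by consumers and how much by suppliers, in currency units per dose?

Without the tax, 485 − 4p = 6p + 145 gives 10p = 340, so p* = 34 and q* = 349.
With the tax collected from suppliers, supply shifts: qs = 6(p − 21.5) + 145.
New equilibrium: consumers pay 46.9, suppliers receive 25.4, q = 297.4. (Wedge: pb − ps = 21.5.)
Burden on consumers: 12.9; on suppliers: 8.6. (They sum to 21.5.)
The less price-elastic side of the market bears the larger share of a per-unit tax.

Consumers bear 12.9 per dose; suppliers bear 8.6 per dose.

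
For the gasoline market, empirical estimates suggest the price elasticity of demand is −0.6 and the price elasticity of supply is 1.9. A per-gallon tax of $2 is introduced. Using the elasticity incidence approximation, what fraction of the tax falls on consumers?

Consumers' share ≈ 0.76.

Incidence ratio: consumers' share ≈ εs / (εs + |εd|) = 1.9 / (1.9 + 0.6) = 0.76.
Supply is the more elastic side, so consumers bear the larger share.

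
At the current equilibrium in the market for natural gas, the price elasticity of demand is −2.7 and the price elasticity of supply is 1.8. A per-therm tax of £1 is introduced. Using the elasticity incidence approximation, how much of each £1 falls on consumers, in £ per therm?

Consumers bear ≈ £0.4 per therm.

Incidence ratio: consumers' share ≈ εs / (εs + |εd|) = 1.8 / (1.8 + 2.7) = 0.4.
So consumers bear ≈ 0.4 × £1 = £0.4; sellers bear £0.6.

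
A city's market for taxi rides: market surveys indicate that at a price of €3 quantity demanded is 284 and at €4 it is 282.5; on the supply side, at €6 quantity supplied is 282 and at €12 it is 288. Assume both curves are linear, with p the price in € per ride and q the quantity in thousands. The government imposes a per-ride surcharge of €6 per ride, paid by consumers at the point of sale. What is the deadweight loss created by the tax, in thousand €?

Deadweight loss = €10.8 thousand.

Demand slope: (282.5 − 284)/(4 − 3) = -1.5, so qd = 288.5 − 1.5p.
Supply slope: (288 − 282)/(12 − 6) = 1, so qs = p + 276.
Before the tax: set 288.5 − 1.5p = p + 276 → p* = €5, q* = 281.
With the tax collected from consumers, demand (in seller-price terms) shifts: qd = 288.5 − 1.5(p + 6).
New equilibrium: consumers pay €7.4, producers receive €1.4, q = 277.4. (Wedge: pb − ps = 6.)
Quantity falls by |ΔQ| = |281 − 277.4| = 3.6.
DWL = ½ · t · |ΔQ| = ½ · 6 · 3.6 = €10.8.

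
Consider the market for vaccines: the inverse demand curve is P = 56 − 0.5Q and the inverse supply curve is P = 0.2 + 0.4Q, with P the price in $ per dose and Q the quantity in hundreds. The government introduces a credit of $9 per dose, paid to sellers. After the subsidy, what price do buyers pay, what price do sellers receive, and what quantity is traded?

Inverting to Q(P) form: Qd = 112 − 2P; Qs = 2.5P − 0.5.
Before the subsidy: set 112 − 2P = 2.5P − 0.5 → P* = $25, Q* = 62.
With a per-unit subsidy paid to sellers, each receives P + 9 per unit sold, so supply becomes Qs = 2.5(P + 9) − 0.5.
Solving gives Q = 72 with buyers paying $20 and sellers receiving $29 (the $9 wedge).

Buyers pay $20; sellers receive $29; quantity = 72.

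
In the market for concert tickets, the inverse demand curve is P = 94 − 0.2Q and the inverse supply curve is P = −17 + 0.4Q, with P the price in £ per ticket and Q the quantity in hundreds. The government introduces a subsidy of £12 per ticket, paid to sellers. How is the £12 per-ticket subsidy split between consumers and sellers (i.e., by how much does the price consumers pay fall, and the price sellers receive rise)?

Consumers gain £4 per ticket; sellers gain £8 per ticket.

Rewrite in direct form: Qd = 470 − 5P and Qs = 2.5P + 42.5.
Without the subsidy, 470 − 5P = 2.5P + 42.5 gives 7.5P = 427.5, so P* = £57 and Q* = 185.
With a per-unit subsidy paid to sellers, each receives P + 12 per unit sold, so supply becomes Qs = 2.5(P + 12) + 42.5.
Solving gives Q = 205 with consumers paying £53 and sellers receiving £65 (the £12 wedge).
Gain to consumers: £4; to sellers: £8. (They sum to £12.)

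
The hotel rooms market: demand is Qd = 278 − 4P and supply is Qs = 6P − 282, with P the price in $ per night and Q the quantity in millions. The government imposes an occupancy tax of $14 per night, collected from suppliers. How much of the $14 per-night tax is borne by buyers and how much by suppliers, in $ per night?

Before the tax: set 278 − 4P = 6P − 282 → P* = $56, Q* = 54.
With the tax collected from suppliers, supply shifts: Qs = 6(P − 14) − 282.
New equilibrium: buyers pay $64.4, suppliers receive $50.4, Q = 20.4. (Wedge: Pb − Ps = 14.)
Burden on buyers: $8.4; on suppliers: $5.6. (They sum to $14.)

Buyers bear $8.4 per night; suppliers bear $5.6 per night.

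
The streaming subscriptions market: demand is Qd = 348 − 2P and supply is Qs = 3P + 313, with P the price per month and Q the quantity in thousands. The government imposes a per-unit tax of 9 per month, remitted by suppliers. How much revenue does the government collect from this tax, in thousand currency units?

Without the tax, 348 − 2P = 3P + 313 gives 5P = 35, so P* = 7 and Q* = 334.
With the tax collected from suppliers, supply shifts: Qs = 3(P − 9) + 313.
New equilibrium: buyers pay 12.4, suppliers receive 3.4, Q = 323.2. (Wedge: Pb − Ps = 9.)
Revenue = t · Q = 9 · 323.2 = 2908.8.

Tax revenue = 2908.8 thousand.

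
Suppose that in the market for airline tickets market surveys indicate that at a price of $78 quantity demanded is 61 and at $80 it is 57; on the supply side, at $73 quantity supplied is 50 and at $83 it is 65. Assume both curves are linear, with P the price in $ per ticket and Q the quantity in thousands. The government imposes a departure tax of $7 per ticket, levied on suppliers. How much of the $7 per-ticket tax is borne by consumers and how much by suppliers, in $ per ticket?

Consumers bear $3 per ticket; suppliers bear $4 per ticket.

Demand slope: (57 − 61)/(80 − 78) = -2, so Qd = 217 − 2P.
Supply slope: (65 − 50)/(83 − 73) = 1.5, so Qs = 1.5P − 59.5.
Without the tax, 217 − 2P = 1.5P − 59.5 gives 3.5P = 276.5, so P* = $79 and Q* = 59.
With the tax collected from suppliers, supply shifts: Qs = 1.5(P − 7) − 59.5.
Solving gives Q = 53 with consumers paying $82 and suppliers receiving $75 (the $7 wedge).
Burden on consumers: $3; on suppliers: $4. (They sum to $7.)
The less price-elastic side of the market bears the larger share of a per-unit tax.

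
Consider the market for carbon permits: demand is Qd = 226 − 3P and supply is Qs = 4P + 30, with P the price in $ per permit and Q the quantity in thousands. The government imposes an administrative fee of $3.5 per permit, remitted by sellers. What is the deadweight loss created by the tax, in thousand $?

Deadweight loss = $10.5 thousand.

Before the tax: set 226 − 3P = 4P + 30 → P* = $28, Q* = 142.
With the tax collected from sellers, supply shifts: Qs = 4(P − 3.5) + 30.
Solving gives Q = 136 with buyers paying $30 and sellers receiving $26.5 (the $3.5 wedge).
Quantity falls by |ΔQ| = |142 − 136| = 6.
DWL = ½ · t · |ΔQ| = ½ · 3.5 · 6 = $10.5.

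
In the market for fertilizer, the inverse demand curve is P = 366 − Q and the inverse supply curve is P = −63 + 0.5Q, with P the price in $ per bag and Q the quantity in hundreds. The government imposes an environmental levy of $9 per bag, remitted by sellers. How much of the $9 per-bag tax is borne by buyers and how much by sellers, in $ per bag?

Buyers bear $6 per bag; sellers bear $3 per bag.

Inverting to Q(P) form: Qd = 366 − P; Qs = 2P + 126.
Before the tax: set 366 − P = 2P + 126 → P* = $80, Q* = 286.
With the tax collected from sellers, supply shifts: Qs = 2(P − 9) + 126.
Solving gives Q = 280 with buyers paying $86 and sellers receiving $77 (the $9 wedge).
Burden on buyers: $6; on sellers: $3. (They sum to $9.)
The less price-elastic side of the market bears the larger share of a per-unit tax.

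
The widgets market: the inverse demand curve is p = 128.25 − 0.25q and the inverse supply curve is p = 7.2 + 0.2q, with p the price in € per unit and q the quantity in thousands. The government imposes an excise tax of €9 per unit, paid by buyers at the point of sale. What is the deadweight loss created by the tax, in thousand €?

Deadweight loss = €90 thousand.

Rewrite in direct form: qd = 513 − 4p and qs = 5p − 36.
Before the tax: set 513 − 4p = 5p − 36 → p* = €61, q* = 269.
With the tax collected from buyers, demand (in seller-price terms) shifts: qd = 513 − 4(p + 9).
Solving gives q = 249 with buyers paying €66 and sellers receiving €57 (the €9 wedge).
Quantity falls by |ΔQ| = |269 − 249| = 20.
DWL = ½ · t · |ΔQ| = ½ · 9 · 20 = €90.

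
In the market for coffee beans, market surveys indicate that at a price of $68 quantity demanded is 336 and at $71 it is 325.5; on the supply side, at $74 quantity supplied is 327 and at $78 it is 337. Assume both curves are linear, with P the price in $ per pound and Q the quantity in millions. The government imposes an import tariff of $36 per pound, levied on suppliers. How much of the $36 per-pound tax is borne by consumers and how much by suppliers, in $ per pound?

Demand slope: (325.5 − 336)/(71 − 68) = -3.5, so Qd = 574 − 3.5P.
Supply slope: (337 − 327)/(78 − 74) = 2.5, so Qs = 2.5P + 142.
Without the tax, 574 − 3.5P = 2.5P + 142 gives 6P = 432, so P* = $72 and Q* = 322.
With the tax collected from suppliers, supply shifts: Qs = 2.5(P − 36) + 142.
Solving gives Q = 269.5 with consumers paying $87 and suppliers receiving $51 (the $36 wedge).
Burden on consumers: $15; on suppliers: $21. (They sum to $36.)
The less price-elastic side of the market bears the larger share of a per-unit tax.

Consumers bear $15 per pound; suppliers bear $21 per pound.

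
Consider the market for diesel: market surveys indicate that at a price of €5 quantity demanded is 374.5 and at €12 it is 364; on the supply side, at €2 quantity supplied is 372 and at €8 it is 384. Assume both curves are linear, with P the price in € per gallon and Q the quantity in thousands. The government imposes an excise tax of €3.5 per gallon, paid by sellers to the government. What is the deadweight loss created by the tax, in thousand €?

Deadweight loss = €5.25 thousand.

Demand slope: (364 − 374.5)/(12 − 5) = -1.5, so Qd = 382 − 1.5P.
Supply slope: (384 − 372)/(8 − 2) = 2, so Qs = 2P + 368.
Without the tax, 382 − 1.5P = 2P + 368 gives 3.5P = 14, so P* = €4 and Q* = 376.
With the tax collected from sellers, supply shifts: Qs = 2(P − 3.5) + 368.
New equilibrium: buyers pay €6, sellers receive €2.5, Q = 373. (Wedge: Pb − Ps = 3.5.)
Quantity falls by |ΔQ| = |376 − 373| = 3.
DWL = ½ · t · |ΔQ| = ½ · 3.5 · 3 = €5.25.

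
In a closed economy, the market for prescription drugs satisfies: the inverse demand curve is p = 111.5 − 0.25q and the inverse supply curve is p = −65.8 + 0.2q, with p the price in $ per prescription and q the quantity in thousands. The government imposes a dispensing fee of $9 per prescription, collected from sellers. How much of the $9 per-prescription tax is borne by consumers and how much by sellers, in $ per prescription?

Inverting to q(p) form: qd = 446 − 4p; qs = 5p + 329.
Without the tax, 446 − 4p = 5p + 329 gives 9p = 117, so p* = $13 and q* = 394.
With the tax collected from sellers, supply shifts: qs = 5(p − 9) + 329.
New equilibrium: consumers pay $18, sellers receive $9, q = 374. (Wedge: pb − ps = 9.)
Burden on consumers: $5; on sellers: $4. (They sum to $9.)

Consumers bear $5 per prescription; sellers bear $4 per prescription.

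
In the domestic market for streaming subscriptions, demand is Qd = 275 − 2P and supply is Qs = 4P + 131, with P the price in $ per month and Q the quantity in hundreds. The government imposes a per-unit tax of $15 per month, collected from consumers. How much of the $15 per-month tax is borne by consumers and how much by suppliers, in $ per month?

Before the tax: set 275 − 2P = 4P + 131 → P* = $24, Q* = 227.
With the tax collected from consumers, demand (in seller-price terms) shifts: Qd = 275 − 2(P + 15).
Solving gives Q = 207 with consumers paying $34 and suppliers receiving $19 (the $15 wedge).
Burden on consumers: $10; on suppliers: $5. (They sum to $15.)
The less price-elastic side of the market bears the larger share of a per-unit tax.

Consumers bear $10 per month; suppliers bear $5 per month.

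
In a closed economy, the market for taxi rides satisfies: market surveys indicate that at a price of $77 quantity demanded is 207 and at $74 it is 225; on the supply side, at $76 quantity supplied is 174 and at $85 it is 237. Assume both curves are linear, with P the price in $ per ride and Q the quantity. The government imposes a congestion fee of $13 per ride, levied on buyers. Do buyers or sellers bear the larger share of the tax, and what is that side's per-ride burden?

Demand slope: (225 − 207)/(74 − 77) = -6, so Qd = 669 − 6P.
Supply slope: (237 − 174)/(85 − 76) = 7, so Qs = 7P − 358.
Before the tax: set 669 − 6P = 7P − 358 → P* = $79, Q* = 195.
With the tax collected from buyers, demand (in seller-price terms) shifts: Qd = 669 − 6(P + 13).
Solving gives Q = 153 with buyers paying $86 and sellers receiving $73 (the $13 wedge).
Per-ride burden: buyers $7, sellers $6.
Buyers take the larger share because demand is less price-elastic here (demand slope 6 vs supply slope 7).

Buyers bear the larger share: $7 per ride.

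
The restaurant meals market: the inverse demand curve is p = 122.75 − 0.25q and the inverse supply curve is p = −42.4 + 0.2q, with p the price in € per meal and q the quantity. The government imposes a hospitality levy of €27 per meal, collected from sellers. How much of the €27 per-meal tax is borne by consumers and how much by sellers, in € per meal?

Rewrite in direct form: qd = 491 − 4p and qs = 5p + 212.
Without the tax, 491 − 4p = 5p + 212 gives 9p = 279, so p* = €31 and q* = 367.
With the tax collected from sellers, supply shifts: qs = 5(p − 27) + 212.
New equilibrium: consumers pay €46, sellers receive €19, q = 307. (Wedge: pb − ps = 27.)
Burden on consumers: €15; on sellers: €12. (They sum to €27.)
The less price-elastic side of the market bears the larger share of a per-unit tax.

Consumers bear €15 per meal; sellers bear €12 per meal.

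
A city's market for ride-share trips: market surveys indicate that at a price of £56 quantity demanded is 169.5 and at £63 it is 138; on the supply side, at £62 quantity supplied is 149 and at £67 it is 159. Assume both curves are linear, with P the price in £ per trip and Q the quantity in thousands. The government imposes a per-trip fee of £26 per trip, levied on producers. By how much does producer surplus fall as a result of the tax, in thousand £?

Producer surplus falls by £2322 thousand.

Demand slope: (138 − 169.5)/(63 − 56) = -4.5, so Qd = 421.5 − 4.5P.
Supply slope: (159 − 149)/(67 − 62) = 2, so Qs = 2P + 25.
Before the tax: set 421.5 − 4.5P = 2P + 25 → P* = £61, Q* = 147.
With the tax collected from producers, supply shifts: Qs = 2(P − 26) + 25.
New equilibrium: consumers pay £69, producers receive £43, Q = 111. (Wedge: Pb − Ps = 26.)
ΔPS is the trapezoid between Q = 111 and Q = 147 of height £18: ½ · (147 + 111) · 18 = £2322.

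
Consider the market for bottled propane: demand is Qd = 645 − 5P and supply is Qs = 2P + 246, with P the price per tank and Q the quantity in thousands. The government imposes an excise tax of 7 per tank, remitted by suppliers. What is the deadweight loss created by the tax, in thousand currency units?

Deadweight loss = 35 thousand.

Before the tax: set 645 − 5P = 2P + 246 → P* = 57, Q* = 360.
With the tax collected from suppliers, supply shifts: Qs = 2(P − 7) + 246.
Solving gives Q = 350 with buyers paying 59 and suppliers receiving 52 (the 7 wedge).
Quantity falls by |ΔQ| = |360 − 350| = 10.
DWL = ½ · t · |ΔQ| = ½ · 7 · 10 = 35.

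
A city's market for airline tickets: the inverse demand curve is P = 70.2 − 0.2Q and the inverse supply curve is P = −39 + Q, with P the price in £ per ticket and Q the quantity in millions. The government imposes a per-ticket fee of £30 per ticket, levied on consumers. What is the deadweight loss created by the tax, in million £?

Rewrite in direct form: Qd = 351 − 5P and Qs = P + 39.
Without the tax, 351 − 5P = P + 39 gives 6P = 312, so P* = £52 and Q* = 91.
With the tax collected from consumers, demand (in seller-price terms) shifts: Qd = 351 − 5(P + 30).
New equilibrium: consumers pay £57, suppliers receive £27, Q = 66. (Wedge: Pb − Ps = 30.)
Quantity falls by |ΔQ| = |91 − 66| = 25.
DWL = ½ · t · |ΔQ| = ½ · 30 · 25 = £375.

Deadweight loss = £375 million.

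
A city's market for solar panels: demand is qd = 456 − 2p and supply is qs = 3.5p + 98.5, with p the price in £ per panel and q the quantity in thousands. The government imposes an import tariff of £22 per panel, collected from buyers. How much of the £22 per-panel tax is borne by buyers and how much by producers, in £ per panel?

Buyers bear £14 per panel; producers bear £8 per panel.

Before the tax: set 456 − 2p = 3.5p + 98.5 → p* = £65, q* = 326.
With the tax collected from buyers, demand (in seller-price terms) shifts: qd = 456 − 2(p + 22).
New equilibrium: buyers pay £79, producers receive £57, q = 298. (Wedge: pb − ps = 22.)
Burden on buyers: £14; on producers: £8. (They sum to £22.)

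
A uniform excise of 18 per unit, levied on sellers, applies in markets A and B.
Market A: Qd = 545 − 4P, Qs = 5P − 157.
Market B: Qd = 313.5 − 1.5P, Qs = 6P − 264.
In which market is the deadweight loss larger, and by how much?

Market A: pre-tax P* = 78, Q* = 233; post-tax Q = 193; deadweight loss = 360.
Market B: pre-tax P* = 77, Q* = 198; post-tax Q = 176.4; deadweight loss = 194.4.
Difference: 360 vs 194.4 → market A is larger by 165.6.

Market A, by 165.6.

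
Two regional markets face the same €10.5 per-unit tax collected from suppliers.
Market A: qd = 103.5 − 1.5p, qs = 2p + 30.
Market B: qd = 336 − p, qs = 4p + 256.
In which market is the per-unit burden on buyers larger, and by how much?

Market B, by €2.4.

Market A: pre-tax p* = €21, q* = 72; post-tax q = 63; per-unit burden on buyers = €6.
Market B: pre-tax p* = €16, q* = 320; post-tax q = 311.6; per-unit burden on buyers = €8.4.
Difference: €6 vs €8.4 → market B is larger by €2.4.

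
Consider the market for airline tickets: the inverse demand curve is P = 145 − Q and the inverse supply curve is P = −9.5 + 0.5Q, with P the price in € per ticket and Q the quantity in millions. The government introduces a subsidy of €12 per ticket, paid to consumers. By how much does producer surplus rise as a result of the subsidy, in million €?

Inverting to Q(P) form: Qd = 145 − P; Qs = 2P + 19.
Before the subsidy: set 145 − P = 2P + 19 → P* = €42, Q* = 103.
With a per-unit subsidy paid to consumers, each effectively pays P − 12, so demand becomes Qd = 145 − (P − 12).
New equilibrium: consumers pay €34, producers receive €46, Q = 111. (Wedge: Pb − Ps = −12.)
ΔPS is the trapezoid between Q = 111 and Q = 103 of height €4: ½ · (103 + 111) · 4 = €428.

Producer surplus rises by €428 million.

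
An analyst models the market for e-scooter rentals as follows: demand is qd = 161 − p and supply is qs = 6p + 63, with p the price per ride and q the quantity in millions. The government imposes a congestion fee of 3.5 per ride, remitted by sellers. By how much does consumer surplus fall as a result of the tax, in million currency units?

Consumer surplus falls by 436.5 million.

Before the tax: set 161 − p = 6p + 63 → p* = 14, q* = 147.
With the tax collected from sellers, supply shifts: qs = 6(p − 3.5) + 63.
New equilibrium: consumers pay 17, sellers receive 13.5, q = 144. (Wedge: pb − ps = 3.5.)
ΔCS is the trapezoid between Q = 144 and Q = 147 of height 3: ½ · (147 + 144) · 3 = 436.5.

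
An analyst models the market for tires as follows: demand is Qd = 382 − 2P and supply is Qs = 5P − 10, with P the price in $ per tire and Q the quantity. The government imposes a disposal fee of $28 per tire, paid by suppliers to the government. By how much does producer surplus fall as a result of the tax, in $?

Producer surplus falls by $2000.

Without the tax, 382 − 2P = 5P − 10 gives 7P = 392, so P* = $56 and Q* = 270.
With the tax collected from suppliers, supply shifts: Qs = 5(P − 28) − 10.
Solving gives Q = 230 with consumers paying $76 and suppliers receiving $48 (the $28 wedge).
ΔPS is the trapezoid between Q = 230 and Q = 270 of height $8: ½ · (270 + 230) · 8 = $2000.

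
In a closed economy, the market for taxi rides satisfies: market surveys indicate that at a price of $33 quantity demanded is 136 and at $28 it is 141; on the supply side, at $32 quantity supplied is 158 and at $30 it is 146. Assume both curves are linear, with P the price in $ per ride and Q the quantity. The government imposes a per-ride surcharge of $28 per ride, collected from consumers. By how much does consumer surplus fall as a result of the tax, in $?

Consumer surplus falls by $3072.

Demand slope: (141 − 136)/(28 − 33) = -1, so Qd = 169 − P.
Supply slope: (146 − 158)/(30 − 32) = 6, so Qs = 6P − 34.
Without the tax, 169 − P = 6P − 34 gives 7P = 203, so P* = $29 and Q* = 140.
With the tax collected from consumers, demand (in seller-price terms) shifts: Qd = 169 − (P + 28).
Solving gives Q = 116 with consumers paying $53 and suppliers receiving $25 (the $28 wedge).
ΔCS is the trapezoid between Q = 116 and Q = 140 of height $24: ½ · (140 + 116) · 24 = $3072.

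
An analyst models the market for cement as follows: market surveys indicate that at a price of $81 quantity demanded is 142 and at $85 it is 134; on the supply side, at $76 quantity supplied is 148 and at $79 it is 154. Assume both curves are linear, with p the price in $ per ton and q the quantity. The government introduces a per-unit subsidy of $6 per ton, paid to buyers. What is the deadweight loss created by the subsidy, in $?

Demand slope: (134 − 142)/(85 − 81) = -2, so qd = 304 − 2p.
Supply slope: (154 − 148)/(79 − 76) = 2, so qs = 2p − 4.
Without the subsidy, 304 − 2p = 2p − 4 gives 4p = 308, so p* = $77 and q* = 150.
With a per-unit subsidy paid to buyers, each effectively pays p − 6, so demand becomes qd = 304 − 2(p − 6).
New equilibrium: buyers pay $74, suppliers receive $80, q = 156. (Wedge: pb − ps = −6.)
Quantity rises by |ΔQ| = |150 − 156| = 6.
DWL = ½ · t · |ΔQ| = ½ · 6 · 6 = $18.

Deadweight loss = $18.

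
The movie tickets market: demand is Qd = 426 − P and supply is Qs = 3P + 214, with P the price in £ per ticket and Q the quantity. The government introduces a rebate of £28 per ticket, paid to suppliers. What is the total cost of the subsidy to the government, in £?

Without the subsidy, 426 − P = 3P + 214 gives 4P = 212, so P* = £53 and Q* = 373.
With a per-unit subsidy paid to suppliers, each receives P + 28 per unit sold, so supply becomes Qs = 3(P + 28) + 214.
Solving gives Q = 394 with consumers paying £32 and suppliers receiving £60 (the £28 wedge).
Outlay = t · Q = 28 · 394 = £11032.

Government outlay = £11032.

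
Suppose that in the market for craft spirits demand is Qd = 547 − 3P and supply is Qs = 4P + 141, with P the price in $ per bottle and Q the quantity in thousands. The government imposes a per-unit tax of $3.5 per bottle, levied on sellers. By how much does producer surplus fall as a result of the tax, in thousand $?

Producer surplus falls by $555 thousand.

Without the tax, 547 − 3P = 4P + 141 gives 7P = 406, so P* = $58 and Q* = 373.
With the tax collected from sellers, supply shifts: Qs = 4(P − 3.5) + 141.
Solving gives Q = 367 with consumers paying $60 and sellers receiving $56.5 (the $3.5 wedge).
ΔPS is the trapezoid between Q = 367 and Q = 373 of height $1.5: ½ · (373 + 367) · 1.5 = $555.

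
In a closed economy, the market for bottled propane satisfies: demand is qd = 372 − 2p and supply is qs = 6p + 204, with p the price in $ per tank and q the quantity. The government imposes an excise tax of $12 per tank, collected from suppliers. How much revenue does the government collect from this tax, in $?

Tax revenue = $3744.

Before the tax: set 372 − 2p = 6p + 204 → p* = $21, q* = 330.
With the tax collected from suppliers, supply shifts: qs = 6(p − 12) + 204.
Solving gives q = 312 with consumers paying $30 and suppliers receiving $18 (the $12 wedge).
Revenue = t · Q = 12 · 312 = $3744.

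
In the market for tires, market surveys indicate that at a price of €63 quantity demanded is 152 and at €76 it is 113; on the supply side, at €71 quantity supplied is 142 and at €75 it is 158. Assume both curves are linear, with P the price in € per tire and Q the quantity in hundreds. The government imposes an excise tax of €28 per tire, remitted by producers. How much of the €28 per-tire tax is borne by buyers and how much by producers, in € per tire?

Demand slope: (113 − 152)/(76 − 63) = -3, so Qd = 341 − 3P.
Supply slope: (158 − 142)/(75 − 71) = 4, so Qs = 4P − 142.
Without the tax, 341 − 3P = 4P − 142 gives 7P = 483, so P* = €69 and Q* = 134.
With the tax collected from producers, supply shifts: Qs = 4(P − 28) − 142.
New equilibrium: buyers pay €85, producers receive €57, Q = 86. (Wedge: Pb − Ps = 28.)
Burden on buyers: €16; on producers: €12. (They sum to €28.)

Buyers bear €16 per tire; producers bear €12 per tire.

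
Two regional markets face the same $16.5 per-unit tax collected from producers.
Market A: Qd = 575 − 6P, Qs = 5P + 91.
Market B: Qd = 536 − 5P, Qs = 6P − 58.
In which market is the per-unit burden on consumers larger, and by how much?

Market B, by $1.5.

Market A: pre-tax P* = $44, Q* = 311; post-tax Q = 266; per-unit burden on consumers = $7.5.
Market B: pre-tax P* = $54, Q* = 266; post-tax Q = 221; per-unit burden on consumers = $9.
Difference: $7.5 vs $9 → market B is larger by $1.5.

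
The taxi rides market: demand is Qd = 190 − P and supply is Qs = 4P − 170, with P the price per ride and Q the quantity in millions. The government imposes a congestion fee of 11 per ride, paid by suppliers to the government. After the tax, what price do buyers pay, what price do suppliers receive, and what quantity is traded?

Without the tax, 190 − P = 4P − 170 gives 5P = 360, so P* = 72 and Q* = 118.
With the tax collected from suppliers, supply shifts: Qs = 4(P − 11) − 170.
New equilibrium: buyers pay 80.8, suppliers receive 69.8, Q = 109.2. (Wedge: Pb − Ps = 11.)
The less price-elastic side of the market bears the larger share of a per-unit tax.

Buyers pay 80.8; suppliers receive 69.8; quantity = 109.2.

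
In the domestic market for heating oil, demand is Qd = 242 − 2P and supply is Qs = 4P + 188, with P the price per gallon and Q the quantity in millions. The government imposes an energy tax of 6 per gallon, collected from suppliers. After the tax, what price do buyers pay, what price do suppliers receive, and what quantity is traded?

Buyers pay 13; suppliers receive 7; quantity = 216.

Before the tax: set 242 − 2P = 4P + 188 → P* = 9, Q* = 224.
With the tax collected from suppliers, supply shifts: Qs = 4(P − 6) + 188.
Solving gives Q = 216 with buyers paying 13 and suppliers receiving 7 (the 6 wedge).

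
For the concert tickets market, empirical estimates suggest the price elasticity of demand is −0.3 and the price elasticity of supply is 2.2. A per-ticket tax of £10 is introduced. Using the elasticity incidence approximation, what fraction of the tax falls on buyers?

Buyers' share ≈ 0.88.

Incidence ratio: buyers' share ≈ εs / (εs + |εd|) = 2.2 / (2.2 + 0.3) = 0.88.
Supply is the more elastic side, so buyers bear the larger share.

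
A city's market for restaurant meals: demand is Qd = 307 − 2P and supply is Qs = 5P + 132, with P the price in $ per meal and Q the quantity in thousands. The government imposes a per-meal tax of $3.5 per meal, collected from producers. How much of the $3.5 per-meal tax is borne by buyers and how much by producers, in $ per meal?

Buyers bear $2.5 per meal; producers bear $1 per meal.

Without the tax, 307 − 2P = 5P + 132 gives 7P = 175, so P* = $25 and Q* = 257.
With the tax collected from producers, supply shifts: Qs = 5(P − 3.5) + 132.
New equilibrium: buyers pay $27.5, producers receive $24, Q = 252. (Wedge: Pb − Ps = 3.5.)
Burden on buyers: $2.5; on producers: $1. (They sum to $3.5.)
The less price-elastic side of the market bears the larger share of a per-unit tax.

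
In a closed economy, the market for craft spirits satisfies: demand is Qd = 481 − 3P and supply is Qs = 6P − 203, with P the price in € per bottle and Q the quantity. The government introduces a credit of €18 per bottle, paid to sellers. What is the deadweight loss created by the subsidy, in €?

Before the subsidy: set 481 − 3P = 6P − 203 → P* = €76, Q* = 253.
With a per-unit subsidy paid to sellers, each receives P + 18 per unit sold, so supply becomes Qs = 6(P + 18) − 203.
Solving gives Q = 289 with consumers paying €64 and sellers receiving €82 (the €18 wedge).
Quantity rises by |ΔQ| = |253 − 289| = 36.
DWL = ½ · t · |ΔQ| = ½ · 18 · 36 = €324.

Deadweight loss = €324.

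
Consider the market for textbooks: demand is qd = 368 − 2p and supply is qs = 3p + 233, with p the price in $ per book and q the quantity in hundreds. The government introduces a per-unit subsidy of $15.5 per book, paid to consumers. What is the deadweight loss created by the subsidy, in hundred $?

Deadweight loss = $144.15 hundred.

Before the subsidy: set 368 − 2p = 3p + 233 → p* = $27, q* = 314.
With a per-unit subsidy paid to consumers, each effectively pays p − 15.5, so demand becomes qd = 368 − 2(p − 15.5).
Solving gives q = 332.6 with consumers paying $17.7 and producers receiving $33.2 (the $15.5 wedge).
Quantity rises by |ΔQ| = |314 − 332.6| = 18.6.
DWL = ½ · t · |ΔQ| = ½ · 15.5 · 18.6 = $144.15.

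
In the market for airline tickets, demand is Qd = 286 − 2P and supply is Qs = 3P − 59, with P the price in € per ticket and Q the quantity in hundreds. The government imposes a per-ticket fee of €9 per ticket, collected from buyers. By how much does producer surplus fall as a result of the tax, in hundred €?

Producer surplus falls by €513.36 hundred.

Without the tax, 286 − 2P = 3P − 59 gives 5P = 345, so P* = €69 and Q* = 148.
With the tax collected from buyers, demand (in seller-price terms) shifts: Qd = 286 − 2(P + 9).
Solving gives Q = 137.2 with buyers paying €74.4 and producers receiving €65.4 (the €9 wedge).
ΔPS is the trapezoid between Q = 137.2 and Q = 148 of height €3.6: ½ · (148 + 137.2) · 3.6 = €513.36.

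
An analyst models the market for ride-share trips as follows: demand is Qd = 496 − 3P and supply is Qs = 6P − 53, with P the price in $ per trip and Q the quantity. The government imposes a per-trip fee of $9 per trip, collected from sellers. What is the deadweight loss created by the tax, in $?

Without the tax, 496 − 3P = 6P − 53 gives 9P = 549, so P* = $61 and Q* = 313.
With the tax collected from sellers, supply shifts: Qs = 6(P − 9) − 53.
Solving gives Q = 295 with consumers paying $67 and sellers receiving $58 (the $9 wedge).
Quantity falls by |ΔQ| = |313 − 295| = 18.
DWL = ½ · t · |ΔQ| = ½ · 9 · 18 = $81.

Deadweight loss = $81.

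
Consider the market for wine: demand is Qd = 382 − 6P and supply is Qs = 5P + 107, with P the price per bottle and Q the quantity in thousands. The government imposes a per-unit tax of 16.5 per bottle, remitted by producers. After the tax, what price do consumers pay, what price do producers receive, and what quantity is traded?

Without the tax, 382 − 6P = 5P + 107 gives 11P = 275, so P* = 25 and Q* = 232.
With the tax collected from producers, supply shifts: Qs = 5(P − 16.5) + 107.
Solving gives Q = 187 with consumers paying 32.5 and producers receiving 16 (the 16.5 wedge).
The less price-elastic side of the market bears the larger share of a per-unit tax.

Consumers pay 32.5; producers receive 16; quantity = 187.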